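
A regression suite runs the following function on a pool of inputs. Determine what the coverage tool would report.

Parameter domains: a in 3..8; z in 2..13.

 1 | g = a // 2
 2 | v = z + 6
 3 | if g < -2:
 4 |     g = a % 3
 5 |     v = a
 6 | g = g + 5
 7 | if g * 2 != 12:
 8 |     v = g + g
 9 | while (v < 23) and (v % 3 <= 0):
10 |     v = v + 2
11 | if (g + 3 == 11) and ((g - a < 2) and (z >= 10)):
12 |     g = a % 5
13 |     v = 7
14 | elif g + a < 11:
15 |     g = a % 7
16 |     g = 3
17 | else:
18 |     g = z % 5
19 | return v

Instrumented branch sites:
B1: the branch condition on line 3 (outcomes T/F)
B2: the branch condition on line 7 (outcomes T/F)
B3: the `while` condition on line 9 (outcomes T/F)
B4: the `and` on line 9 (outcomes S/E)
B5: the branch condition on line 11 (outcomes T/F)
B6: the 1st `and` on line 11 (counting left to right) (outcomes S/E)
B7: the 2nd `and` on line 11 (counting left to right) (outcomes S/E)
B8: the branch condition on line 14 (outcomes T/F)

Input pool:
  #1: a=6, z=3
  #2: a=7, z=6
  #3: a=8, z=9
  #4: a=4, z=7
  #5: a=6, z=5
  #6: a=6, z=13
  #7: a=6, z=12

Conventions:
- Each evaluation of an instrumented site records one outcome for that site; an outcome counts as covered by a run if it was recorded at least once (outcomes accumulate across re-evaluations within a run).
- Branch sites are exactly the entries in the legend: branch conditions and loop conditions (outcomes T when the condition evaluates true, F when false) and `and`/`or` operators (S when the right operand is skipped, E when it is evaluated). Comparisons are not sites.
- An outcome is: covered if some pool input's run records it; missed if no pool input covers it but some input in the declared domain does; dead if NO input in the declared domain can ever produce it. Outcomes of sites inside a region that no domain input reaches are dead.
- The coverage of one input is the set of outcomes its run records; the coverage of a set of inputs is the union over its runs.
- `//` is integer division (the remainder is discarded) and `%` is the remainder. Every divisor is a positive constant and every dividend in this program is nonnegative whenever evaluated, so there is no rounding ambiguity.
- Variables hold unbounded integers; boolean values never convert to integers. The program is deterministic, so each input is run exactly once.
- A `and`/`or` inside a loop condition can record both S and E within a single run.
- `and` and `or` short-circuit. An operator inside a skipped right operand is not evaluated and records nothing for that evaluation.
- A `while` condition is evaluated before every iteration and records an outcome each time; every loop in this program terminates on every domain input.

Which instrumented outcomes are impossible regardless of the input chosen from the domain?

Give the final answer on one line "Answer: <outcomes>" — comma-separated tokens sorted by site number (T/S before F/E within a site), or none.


exhaustive pass over the 72-input domain:
  B1=T: zero occurrences over every domain input -> dead
  B4=S: zero occurrences over every domain input -> dead
  reachable outcomes have witnesses, e.g. B1=F (e.g. a=3, z=2), B2=T (e.g. a=4, z=2), B2=F (e.g. a=3, z=2), B3=T (e.g. a=3, z=3)
Answer: B1=T, B4=S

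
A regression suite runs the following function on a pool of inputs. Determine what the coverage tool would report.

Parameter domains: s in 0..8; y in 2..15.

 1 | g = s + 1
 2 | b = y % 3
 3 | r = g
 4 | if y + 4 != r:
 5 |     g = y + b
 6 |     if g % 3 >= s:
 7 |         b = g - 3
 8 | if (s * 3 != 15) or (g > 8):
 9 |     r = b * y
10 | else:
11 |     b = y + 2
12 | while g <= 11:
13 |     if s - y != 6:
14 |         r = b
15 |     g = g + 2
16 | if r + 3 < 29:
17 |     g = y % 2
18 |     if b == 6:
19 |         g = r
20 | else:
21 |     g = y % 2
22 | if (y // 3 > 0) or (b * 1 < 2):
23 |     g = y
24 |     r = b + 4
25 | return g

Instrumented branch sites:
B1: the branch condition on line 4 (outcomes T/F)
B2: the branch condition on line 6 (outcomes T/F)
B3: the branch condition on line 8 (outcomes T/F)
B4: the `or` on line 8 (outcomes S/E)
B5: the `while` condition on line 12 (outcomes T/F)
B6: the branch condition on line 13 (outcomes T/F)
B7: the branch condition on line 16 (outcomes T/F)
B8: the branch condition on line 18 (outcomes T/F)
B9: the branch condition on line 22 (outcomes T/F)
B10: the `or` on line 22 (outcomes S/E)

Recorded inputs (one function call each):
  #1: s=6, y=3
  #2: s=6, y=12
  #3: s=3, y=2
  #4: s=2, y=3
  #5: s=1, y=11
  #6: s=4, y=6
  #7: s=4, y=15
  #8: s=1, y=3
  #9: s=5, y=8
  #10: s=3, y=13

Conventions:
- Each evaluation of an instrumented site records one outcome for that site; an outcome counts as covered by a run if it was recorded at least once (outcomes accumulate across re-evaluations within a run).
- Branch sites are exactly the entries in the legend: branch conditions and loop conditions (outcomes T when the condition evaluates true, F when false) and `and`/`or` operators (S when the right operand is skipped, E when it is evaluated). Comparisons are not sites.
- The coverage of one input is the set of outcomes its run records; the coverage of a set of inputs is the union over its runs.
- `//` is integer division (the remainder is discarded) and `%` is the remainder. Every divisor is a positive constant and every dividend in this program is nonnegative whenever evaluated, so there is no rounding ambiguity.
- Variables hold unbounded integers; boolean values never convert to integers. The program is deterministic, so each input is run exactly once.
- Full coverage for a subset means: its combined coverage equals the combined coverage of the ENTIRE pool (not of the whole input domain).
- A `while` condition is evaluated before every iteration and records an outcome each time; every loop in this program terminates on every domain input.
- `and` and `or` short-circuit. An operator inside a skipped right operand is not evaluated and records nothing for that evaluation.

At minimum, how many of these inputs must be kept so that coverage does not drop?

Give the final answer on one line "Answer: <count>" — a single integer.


run #1 (s=6, y=3) records B1=F, B3=T, B4=S, B5=T, B5=F, B6=T, B7=T, B8=F, B9=T, B10=S
run #2 (s=6, y=12) records B1=T, B2=F, B3=T, B4=S, B5=F, B7=T, B8=F, B9=T, B10=S
run #3 (s=3, y=2) records B1=T, B2=F, B3=T, B4=S, B5=T, B5=F, B6=T, B7=T, B8=F, B9=F, B10=E
run #4 (s=2, y=3) records B1=T, B2=F, B3=T, B4=S, B5=T, B5=F, B6=T, B7=T, B8=F, B9=T, B10=S
run #5 (s=1, y=11) records B1=T, B2=T, B3=T, B4=S, B5=F, B7=F, B9=T, B10=S
run #6 (s=4, y=6) records B1=T, B2=F, B3=T, B4=S, B5=T, B5=F, B6=T, B7=T, B8=F, B9=T, B10=S
run #7 (s=4, y=15) records B1=T, B2=F, B3=T, B4=S, B5=F, B7=T, B8=F, B9=T, B10=S
run #8 (s=1, y=3) records B1=T, B2=F, B3=T, B4=S, B5=T, B5=F, B6=T, B7=T, B8=F, B9=T, B10=S
run #9 (s=5, y=8) records B1=T, B2=F, B3=T, B4=E, B5=T, B5=F, B6=T, B7=T, B8=F, B9=T, B10=S
run #10 (s=3, y=13) records B1=T, B2=F, B3=T, B4=S, B5=F, B7=T, B8=F, B9=T, B10=S
pool-wide coverage (17 outcomes): B1=T, B1=F, B2=T, B2=F, B3=T, B4=S, B4=E, B5=T, B5=F, B6=T, B7=T, B7=F, B8=F, B9=T, B9=F, B10=S, B10=E
size 1 is not enough: best union over all size-1 subsets is 11/17
size 2 is not enough: best union over all size-2 subsets is 15/17
size 3 is not enough: best union over all size-3 subsets is 16/17
at size 4, {1, 3, 5, 9} reaches all 17 outcomes; every lexicographically earlier size-4 subset fails
Answer: 4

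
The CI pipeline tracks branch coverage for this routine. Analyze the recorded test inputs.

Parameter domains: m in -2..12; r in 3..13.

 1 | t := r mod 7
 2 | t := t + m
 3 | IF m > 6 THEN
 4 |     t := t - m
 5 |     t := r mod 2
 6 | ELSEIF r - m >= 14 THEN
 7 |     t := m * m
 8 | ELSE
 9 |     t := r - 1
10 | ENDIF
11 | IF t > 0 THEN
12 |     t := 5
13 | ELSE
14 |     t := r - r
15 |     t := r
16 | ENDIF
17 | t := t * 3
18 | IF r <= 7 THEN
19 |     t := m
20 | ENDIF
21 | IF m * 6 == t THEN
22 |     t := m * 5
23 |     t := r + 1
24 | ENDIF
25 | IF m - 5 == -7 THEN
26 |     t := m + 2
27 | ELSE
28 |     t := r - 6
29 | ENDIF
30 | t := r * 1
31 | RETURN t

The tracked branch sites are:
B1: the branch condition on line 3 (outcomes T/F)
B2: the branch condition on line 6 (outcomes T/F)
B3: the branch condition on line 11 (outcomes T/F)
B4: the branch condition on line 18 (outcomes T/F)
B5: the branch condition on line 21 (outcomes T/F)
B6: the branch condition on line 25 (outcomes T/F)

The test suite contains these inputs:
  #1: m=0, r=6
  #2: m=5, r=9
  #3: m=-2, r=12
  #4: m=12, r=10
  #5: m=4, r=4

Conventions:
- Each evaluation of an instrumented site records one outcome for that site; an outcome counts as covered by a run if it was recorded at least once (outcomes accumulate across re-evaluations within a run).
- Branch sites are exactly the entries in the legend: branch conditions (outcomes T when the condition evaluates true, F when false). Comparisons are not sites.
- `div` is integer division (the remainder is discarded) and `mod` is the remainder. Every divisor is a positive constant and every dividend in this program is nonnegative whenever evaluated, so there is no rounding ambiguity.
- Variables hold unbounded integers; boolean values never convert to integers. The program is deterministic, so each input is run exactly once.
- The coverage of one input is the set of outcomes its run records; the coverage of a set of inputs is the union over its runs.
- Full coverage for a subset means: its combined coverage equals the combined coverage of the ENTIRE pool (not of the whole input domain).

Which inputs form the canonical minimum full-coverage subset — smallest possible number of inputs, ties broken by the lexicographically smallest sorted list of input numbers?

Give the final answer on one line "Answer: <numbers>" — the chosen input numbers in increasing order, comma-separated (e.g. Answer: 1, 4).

#1 (m=0, r=6) -> covered: B1=F, B2=F, B3=T, B4=T, B5=T, B6=F
#2 (m=5, r=9) -> covered: B1=F, B2=F, B3=T, B4=F, B5=F, B6=F
#3 (m=-2, r=12) -> covered: B1=F, B2=T, B3=T, B4=F, B5=F, B6=T
#4 (m=12, r=10) -> covered: B1=T, B3=F, B4=F, B5=F, B6=F
#5 (m=4, r=4) -> covered: B1=F, B2=F, B3=T, B4=T, B5=F, B6=F
union over all inputs: B1=T, B1=F, B2=T, B2=F, B3=T, B3=F, B4=T, B4=F, B5=T, B5=F, B6=T, B6=F (12 outcomes)
no size-1 subset reaches all 12 outcomes (best union: 6/12)
no size-2 subset reaches all 12 outcomes (best union: 10/12)
the canonical winner is {1, 3, 4}: size 3, full 12-outcome coverage, earliest index list among size-3 covers

Answer: 1, 3, 4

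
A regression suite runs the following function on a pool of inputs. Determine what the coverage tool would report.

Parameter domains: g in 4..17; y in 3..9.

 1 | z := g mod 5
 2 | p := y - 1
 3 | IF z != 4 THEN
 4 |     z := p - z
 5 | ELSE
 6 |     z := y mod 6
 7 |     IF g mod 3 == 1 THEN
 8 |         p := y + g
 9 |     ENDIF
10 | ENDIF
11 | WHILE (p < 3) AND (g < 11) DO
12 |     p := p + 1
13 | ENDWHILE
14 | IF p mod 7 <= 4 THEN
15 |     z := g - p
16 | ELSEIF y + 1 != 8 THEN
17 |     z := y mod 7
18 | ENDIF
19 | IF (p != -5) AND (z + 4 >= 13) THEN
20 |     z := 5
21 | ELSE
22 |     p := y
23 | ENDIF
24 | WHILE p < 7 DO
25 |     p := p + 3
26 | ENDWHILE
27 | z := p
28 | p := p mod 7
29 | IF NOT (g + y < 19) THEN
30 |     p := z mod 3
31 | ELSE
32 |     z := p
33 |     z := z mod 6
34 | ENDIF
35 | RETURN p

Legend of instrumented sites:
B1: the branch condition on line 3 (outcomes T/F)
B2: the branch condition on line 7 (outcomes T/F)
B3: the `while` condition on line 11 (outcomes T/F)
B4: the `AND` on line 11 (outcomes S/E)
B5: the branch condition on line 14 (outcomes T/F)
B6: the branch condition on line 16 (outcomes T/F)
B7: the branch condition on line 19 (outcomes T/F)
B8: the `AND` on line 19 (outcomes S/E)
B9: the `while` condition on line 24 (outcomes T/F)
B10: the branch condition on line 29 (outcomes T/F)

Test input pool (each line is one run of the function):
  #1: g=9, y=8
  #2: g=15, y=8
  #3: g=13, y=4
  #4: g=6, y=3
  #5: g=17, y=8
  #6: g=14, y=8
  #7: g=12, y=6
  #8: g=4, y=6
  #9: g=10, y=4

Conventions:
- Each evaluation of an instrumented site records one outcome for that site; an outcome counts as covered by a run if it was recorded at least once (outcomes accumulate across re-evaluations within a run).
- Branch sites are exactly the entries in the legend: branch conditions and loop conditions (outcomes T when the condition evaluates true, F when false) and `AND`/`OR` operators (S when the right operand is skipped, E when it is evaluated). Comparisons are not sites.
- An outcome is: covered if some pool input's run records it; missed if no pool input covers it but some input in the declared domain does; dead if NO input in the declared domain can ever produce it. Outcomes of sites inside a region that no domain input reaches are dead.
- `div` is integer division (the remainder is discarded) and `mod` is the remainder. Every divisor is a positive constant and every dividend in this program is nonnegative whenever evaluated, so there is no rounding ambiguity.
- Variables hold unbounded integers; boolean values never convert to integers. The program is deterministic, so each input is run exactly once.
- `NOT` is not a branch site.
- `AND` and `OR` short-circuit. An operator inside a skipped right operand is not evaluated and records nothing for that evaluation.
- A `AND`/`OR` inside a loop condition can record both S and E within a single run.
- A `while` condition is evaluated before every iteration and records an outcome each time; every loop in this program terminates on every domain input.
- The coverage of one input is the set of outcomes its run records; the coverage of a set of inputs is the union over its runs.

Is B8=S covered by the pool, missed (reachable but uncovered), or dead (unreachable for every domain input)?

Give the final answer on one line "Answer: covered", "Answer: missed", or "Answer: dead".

no pool input records B8=S
checking all 98 inputs in the declared domain: B8=S is never recorded -> dead

Answer: dead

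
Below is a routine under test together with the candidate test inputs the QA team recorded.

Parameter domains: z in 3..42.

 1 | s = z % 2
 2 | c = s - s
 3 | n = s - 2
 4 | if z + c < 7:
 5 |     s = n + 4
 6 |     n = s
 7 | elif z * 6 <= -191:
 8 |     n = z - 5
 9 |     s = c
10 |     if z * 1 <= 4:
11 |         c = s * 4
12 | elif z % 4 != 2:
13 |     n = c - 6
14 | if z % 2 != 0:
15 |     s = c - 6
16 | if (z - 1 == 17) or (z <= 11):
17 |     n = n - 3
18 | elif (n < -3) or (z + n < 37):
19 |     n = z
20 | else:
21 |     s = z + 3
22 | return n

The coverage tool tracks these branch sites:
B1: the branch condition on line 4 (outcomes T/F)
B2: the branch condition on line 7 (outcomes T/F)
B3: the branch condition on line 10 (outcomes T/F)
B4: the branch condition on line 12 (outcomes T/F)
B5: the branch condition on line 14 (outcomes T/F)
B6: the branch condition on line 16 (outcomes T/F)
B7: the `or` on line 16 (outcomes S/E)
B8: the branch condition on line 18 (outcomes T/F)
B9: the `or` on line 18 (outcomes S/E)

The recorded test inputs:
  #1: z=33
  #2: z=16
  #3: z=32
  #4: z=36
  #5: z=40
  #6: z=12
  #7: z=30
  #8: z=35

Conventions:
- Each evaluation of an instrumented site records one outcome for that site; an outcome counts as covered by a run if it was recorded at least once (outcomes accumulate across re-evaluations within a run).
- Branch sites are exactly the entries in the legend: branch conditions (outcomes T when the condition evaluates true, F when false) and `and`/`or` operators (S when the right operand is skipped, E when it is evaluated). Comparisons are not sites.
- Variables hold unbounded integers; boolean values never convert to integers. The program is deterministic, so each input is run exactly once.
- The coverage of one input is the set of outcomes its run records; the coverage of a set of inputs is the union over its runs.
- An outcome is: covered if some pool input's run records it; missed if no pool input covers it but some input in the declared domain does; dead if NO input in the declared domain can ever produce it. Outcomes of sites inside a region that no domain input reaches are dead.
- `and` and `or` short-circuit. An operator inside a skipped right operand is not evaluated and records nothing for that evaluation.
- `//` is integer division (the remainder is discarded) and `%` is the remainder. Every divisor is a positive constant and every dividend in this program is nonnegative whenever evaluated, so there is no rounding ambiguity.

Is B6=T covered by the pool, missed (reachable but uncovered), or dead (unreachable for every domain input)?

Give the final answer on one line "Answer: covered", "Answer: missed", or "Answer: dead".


no pool input records B6=T
but domain input (z=3) does record it -> reachable, so missed
Answer: missed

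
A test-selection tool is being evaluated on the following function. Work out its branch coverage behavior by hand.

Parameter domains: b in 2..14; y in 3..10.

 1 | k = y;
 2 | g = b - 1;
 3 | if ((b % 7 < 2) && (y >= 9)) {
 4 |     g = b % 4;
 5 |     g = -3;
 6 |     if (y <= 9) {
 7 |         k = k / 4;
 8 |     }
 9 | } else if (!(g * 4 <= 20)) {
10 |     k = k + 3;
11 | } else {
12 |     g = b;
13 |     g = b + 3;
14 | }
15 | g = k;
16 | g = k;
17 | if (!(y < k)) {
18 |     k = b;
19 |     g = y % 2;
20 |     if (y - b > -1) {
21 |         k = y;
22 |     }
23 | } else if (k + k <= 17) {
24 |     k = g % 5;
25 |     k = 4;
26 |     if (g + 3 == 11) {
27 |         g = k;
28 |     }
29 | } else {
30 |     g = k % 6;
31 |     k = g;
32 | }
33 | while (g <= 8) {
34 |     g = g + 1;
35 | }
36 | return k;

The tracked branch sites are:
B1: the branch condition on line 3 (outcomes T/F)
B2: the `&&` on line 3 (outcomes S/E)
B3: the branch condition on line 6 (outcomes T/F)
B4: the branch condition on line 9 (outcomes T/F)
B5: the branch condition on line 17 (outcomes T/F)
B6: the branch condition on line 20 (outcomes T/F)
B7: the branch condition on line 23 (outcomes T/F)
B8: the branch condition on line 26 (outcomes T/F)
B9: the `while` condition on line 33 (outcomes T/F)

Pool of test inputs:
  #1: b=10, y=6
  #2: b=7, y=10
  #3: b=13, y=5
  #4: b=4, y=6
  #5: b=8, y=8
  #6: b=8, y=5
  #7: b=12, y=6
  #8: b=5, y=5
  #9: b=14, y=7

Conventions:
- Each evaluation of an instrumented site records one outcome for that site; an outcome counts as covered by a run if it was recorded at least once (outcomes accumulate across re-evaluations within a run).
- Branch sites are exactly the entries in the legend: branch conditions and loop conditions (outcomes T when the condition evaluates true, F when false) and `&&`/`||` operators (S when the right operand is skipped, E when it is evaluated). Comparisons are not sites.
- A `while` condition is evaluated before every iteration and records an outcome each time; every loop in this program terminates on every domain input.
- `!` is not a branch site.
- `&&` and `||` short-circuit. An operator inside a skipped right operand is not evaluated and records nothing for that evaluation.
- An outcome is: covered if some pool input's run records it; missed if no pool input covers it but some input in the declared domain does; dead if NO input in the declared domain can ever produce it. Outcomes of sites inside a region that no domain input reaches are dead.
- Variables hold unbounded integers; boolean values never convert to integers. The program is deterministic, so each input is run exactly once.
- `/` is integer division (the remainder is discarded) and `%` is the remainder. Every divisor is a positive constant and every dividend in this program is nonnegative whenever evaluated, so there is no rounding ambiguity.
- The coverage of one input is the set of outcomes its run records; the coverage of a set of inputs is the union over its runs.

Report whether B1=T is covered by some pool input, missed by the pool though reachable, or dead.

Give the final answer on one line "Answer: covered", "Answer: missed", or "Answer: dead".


B1=T is recorded by pool input(s) 2 -> covered
Answer: covered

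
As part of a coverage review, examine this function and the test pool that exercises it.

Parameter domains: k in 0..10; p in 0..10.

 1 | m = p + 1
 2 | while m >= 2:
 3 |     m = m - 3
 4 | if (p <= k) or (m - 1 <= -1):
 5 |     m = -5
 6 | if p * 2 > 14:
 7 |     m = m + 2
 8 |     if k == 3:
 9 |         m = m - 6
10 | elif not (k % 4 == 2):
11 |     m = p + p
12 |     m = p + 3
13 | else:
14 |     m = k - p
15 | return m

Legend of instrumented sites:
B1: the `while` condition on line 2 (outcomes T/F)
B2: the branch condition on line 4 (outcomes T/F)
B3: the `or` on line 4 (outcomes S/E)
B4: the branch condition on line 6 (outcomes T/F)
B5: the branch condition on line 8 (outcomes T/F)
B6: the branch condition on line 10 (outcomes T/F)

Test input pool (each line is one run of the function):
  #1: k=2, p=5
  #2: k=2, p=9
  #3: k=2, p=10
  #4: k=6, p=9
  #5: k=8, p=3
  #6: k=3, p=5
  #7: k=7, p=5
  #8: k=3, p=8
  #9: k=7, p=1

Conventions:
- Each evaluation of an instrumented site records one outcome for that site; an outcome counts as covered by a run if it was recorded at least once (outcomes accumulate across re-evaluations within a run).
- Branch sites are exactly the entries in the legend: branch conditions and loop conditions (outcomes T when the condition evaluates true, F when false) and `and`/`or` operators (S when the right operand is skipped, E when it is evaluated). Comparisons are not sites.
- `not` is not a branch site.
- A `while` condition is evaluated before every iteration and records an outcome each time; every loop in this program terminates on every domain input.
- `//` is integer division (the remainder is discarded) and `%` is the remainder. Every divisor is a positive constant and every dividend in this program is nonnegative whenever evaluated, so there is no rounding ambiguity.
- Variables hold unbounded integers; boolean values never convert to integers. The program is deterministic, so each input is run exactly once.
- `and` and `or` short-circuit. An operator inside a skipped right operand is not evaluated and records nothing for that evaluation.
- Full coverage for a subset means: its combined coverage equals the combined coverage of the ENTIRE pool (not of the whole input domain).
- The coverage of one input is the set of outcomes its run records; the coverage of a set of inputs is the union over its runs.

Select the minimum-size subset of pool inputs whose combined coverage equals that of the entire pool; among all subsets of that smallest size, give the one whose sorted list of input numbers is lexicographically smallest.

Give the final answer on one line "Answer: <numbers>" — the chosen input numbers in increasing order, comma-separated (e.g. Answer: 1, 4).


input #1, k=2, p=5: events B1->T, B1->T, B1->F, B3->E, B2->T, B4->F, B6->F; outcomes B1=T, B1=F, B2=T, B3=E, B4=F, B6=F
input #2, k=2, p=9: events B1->T, B1->T, B1->T, B1->F, B3->E, B2->F, B4->T, B5->F; outcomes B1=T, B1=F, B2=F, B3=E, B4=T, B5=F
input #3, k=2, p=10: events B1->T, B1->T, B1->T, B1->T, B1->F, B3->E, B2->T, B4->T, B5->F; outcomes B1=T, B1=F, B2=T, B3=E, B4=T, B5=F
input #4, k=6, p=9: events B1->T, B1->T, B1->T, B1->F, B3->E, B2->F, B4->T, B5->F; outcomes B1=T, B1=F, B2=F, B3=E, B4=T, B5=F
input #5, k=8, p=3: events B1->T, B1->F, B3->S, B2->T, B4->F, B6->T; outcomes B1=T, B1=F, B2=T, B3=S, B4=F, B6=T
input #6, k=3, p=5: events B1->T, B1->T, B1->F, B3->E, B2->T, B4->F, B6->T; outcomes B1=T, B1=F, B2=T, B3=E, B4=F, B6=T
input #7, k=7, p=5: events B1->T, B1->T, B1->F, B3->S, B2->T, B4->F, B6->T; outcomes B1=T, B1=F, B2=T, B3=S, B4=F, B6=T
input #8, k=3, p=8: events B1->T, B1->T, B1->T, B1->F, B3->E, B2->T, B4->T, B5->T; outcomes B1=T, B1=F, B2=T, B3=E, B4=T, B5=T
input #9, k=7, p=1: events B1->T, B1->F, B3->S, B2->T, B4->F, B6->T; outcomes B1=T, B1=F, B2=T, B3=S, B4=F, B6=T
pool-wide coverage (12 outcomes): B1=T, B1=F, B2=T, B2=F, B3=S, B3=E, B4=T, B4=F, B5=T, B5=F, B6=T, B6=F
size 1 is not enough: best union over all size-1 subsets is 6/12
size 2 is not enough: best union over all size-2 subsets is 10/12
size 3 is not enough: best union over all size-3 subsets is 11/12
size 4: inputs {1, 2, 5, 8} cover all 12 outcomes, and no lexicographically smaller subset of this size does
Answer: 1, 2, 5, 8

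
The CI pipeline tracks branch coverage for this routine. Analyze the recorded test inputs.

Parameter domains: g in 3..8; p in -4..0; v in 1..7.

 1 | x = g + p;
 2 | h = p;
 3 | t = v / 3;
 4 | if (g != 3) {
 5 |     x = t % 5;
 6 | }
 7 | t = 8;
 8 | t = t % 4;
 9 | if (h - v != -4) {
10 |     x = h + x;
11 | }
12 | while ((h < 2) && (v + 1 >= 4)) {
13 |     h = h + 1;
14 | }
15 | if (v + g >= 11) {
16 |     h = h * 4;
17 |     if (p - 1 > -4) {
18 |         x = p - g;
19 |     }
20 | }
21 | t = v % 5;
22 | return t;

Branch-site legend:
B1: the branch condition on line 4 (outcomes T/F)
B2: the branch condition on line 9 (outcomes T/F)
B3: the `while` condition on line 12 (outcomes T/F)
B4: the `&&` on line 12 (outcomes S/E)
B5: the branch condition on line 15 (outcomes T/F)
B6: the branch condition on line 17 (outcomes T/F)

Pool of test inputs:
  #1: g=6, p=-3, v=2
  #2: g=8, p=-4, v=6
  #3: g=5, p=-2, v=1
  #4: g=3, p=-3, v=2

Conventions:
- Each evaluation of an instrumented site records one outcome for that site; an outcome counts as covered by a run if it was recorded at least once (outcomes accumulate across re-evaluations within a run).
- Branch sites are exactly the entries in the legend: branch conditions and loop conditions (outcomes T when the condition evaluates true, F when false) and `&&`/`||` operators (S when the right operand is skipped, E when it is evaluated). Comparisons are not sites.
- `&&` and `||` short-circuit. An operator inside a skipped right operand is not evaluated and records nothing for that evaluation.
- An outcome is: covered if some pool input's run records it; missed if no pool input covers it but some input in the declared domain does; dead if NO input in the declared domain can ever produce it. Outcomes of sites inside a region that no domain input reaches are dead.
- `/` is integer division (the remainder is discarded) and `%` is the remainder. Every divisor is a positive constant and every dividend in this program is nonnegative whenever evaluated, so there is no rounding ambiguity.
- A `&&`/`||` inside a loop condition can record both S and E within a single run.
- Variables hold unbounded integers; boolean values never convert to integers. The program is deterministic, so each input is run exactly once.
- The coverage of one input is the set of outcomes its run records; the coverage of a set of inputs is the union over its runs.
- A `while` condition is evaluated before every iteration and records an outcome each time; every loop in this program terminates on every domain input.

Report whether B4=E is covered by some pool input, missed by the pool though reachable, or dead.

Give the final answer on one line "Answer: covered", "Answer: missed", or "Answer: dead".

B4=E is recorded by pool input(s) 1, 2, 3, 4 -> covered

Answer: covered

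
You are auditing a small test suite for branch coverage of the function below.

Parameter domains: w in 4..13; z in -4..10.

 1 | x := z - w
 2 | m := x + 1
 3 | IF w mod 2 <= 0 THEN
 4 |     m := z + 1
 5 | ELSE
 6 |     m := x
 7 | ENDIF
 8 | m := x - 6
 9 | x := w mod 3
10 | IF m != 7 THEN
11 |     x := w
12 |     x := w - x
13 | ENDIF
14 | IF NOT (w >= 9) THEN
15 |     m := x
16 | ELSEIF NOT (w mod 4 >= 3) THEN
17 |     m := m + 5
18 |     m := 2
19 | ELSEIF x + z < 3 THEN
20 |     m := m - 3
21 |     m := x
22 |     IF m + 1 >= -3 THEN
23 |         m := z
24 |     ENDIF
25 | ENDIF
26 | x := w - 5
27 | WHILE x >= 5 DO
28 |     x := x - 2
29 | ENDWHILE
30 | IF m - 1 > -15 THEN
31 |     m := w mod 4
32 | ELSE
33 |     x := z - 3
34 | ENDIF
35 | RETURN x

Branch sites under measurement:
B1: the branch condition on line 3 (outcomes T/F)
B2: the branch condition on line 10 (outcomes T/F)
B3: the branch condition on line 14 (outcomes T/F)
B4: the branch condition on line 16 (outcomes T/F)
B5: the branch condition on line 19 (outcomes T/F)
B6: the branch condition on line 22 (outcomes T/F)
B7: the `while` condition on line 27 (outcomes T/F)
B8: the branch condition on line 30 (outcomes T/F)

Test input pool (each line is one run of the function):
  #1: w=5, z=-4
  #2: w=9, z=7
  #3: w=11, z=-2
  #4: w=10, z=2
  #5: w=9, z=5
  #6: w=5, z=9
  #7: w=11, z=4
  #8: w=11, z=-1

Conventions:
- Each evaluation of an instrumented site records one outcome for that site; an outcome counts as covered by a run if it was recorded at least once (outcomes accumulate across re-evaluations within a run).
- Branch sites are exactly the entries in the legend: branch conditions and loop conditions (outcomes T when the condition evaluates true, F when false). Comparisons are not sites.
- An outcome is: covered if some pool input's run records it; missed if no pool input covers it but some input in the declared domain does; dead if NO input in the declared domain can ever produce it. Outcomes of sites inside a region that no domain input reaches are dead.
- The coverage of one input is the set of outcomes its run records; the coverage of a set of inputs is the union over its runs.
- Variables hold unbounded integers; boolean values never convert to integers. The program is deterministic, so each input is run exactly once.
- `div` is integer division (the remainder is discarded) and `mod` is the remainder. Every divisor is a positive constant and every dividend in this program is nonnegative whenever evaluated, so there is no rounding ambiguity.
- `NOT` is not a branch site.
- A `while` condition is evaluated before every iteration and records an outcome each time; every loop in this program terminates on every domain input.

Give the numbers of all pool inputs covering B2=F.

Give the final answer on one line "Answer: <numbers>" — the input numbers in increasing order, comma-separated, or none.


input #1 (w=5, z=-4): misses B2=F
input #2 (w=9, z=7): misses B2=F
input #3 (w=11, z=-2): misses B2=F
input #4 (w=10, z=2): misses B2=F
input #5 (w=9, z=5): misses B2=F
input #6 (w=5, z=9): misses B2=F
input #7 (w=11, z=4): misses B2=F
input #8 (w=11, z=-1): misses B2=F
Answer: none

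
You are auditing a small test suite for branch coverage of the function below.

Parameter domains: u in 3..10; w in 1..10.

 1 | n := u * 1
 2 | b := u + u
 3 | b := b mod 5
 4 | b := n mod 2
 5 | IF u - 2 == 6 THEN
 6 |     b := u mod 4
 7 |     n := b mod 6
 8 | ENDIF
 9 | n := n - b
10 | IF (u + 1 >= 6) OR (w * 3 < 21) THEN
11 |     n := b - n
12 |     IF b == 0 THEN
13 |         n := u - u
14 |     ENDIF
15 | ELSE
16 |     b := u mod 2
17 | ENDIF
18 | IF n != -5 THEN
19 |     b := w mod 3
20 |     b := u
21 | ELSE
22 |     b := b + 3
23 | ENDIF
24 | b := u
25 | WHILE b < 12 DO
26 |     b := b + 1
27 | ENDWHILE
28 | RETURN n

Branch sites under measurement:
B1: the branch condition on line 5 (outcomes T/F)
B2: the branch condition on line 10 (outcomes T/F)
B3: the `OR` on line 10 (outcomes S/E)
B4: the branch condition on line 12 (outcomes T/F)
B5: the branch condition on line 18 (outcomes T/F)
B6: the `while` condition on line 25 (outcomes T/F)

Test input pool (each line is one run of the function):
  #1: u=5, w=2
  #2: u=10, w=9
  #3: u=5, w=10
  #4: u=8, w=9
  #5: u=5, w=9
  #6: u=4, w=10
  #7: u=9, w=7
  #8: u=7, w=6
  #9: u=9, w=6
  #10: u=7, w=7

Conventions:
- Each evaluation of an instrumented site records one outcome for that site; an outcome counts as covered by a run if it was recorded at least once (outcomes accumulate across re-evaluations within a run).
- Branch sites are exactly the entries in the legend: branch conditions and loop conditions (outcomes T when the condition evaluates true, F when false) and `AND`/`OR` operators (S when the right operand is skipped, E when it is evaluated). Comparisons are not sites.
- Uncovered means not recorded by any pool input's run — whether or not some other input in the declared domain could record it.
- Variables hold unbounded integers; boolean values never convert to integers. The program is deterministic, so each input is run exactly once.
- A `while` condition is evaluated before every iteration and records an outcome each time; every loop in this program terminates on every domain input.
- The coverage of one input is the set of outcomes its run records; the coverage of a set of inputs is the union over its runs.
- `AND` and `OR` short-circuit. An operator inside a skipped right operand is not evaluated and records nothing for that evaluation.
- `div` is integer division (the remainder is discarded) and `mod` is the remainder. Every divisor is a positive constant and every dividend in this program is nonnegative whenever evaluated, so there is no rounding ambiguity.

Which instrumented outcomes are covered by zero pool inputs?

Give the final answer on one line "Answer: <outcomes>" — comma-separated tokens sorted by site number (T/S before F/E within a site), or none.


input #1, u=5, w=2: outcomes B1=F, B2=T, B3=S, B4=F, B5=T, B6=T, B6=F
input #2, u=10, w=9: outcomes B1=F, B2=T, B3=S, B4=T, B5=T, B6=T, B6=F
input #3, u=5, w=10: outcomes B1=F, B2=T, B3=S, B4=F, B5=T, B6=T, B6=F
input #4, u=8, w=9: outcomes B1=T, B2=T, B3=S, B4=T, B5=T, B6=T, B6=F
input #5, u=5, w=9: outcomes B1=F, B2=T, B3=S, B4=F, B5=T, B6=T, B6=F
input #6, u=4, w=10: outcomes B1=F, B2=F, B3=E, B5=T, B6=T, B6=F
input #7, u=9, w=7: outcomes B1=F, B2=T, B3=S, B4=F, B5=T, B6=T, B6=F
input #8, u=7, w=6: outcomes B1=F, B2=T, B3=S, B4=F, B5=F, B6=T, B6=F
input #9, u=9, w=6: outcomes B1=F, B2=T, B3=S, B4=F, B5=T, B6=T, B6=F
input #10, u=7, w=7: outcomes B1=F, B2=T, B3=S, B4=F, B5=F, B6=T, B6=F
union over the pool: B1=T, B1=F, B2=T, B2=F, B3=S, B3=E, B4=T, B4=F, B5=T, B5=F, B6=T, B6=F
uncovered (0 of 12): none
Answer: none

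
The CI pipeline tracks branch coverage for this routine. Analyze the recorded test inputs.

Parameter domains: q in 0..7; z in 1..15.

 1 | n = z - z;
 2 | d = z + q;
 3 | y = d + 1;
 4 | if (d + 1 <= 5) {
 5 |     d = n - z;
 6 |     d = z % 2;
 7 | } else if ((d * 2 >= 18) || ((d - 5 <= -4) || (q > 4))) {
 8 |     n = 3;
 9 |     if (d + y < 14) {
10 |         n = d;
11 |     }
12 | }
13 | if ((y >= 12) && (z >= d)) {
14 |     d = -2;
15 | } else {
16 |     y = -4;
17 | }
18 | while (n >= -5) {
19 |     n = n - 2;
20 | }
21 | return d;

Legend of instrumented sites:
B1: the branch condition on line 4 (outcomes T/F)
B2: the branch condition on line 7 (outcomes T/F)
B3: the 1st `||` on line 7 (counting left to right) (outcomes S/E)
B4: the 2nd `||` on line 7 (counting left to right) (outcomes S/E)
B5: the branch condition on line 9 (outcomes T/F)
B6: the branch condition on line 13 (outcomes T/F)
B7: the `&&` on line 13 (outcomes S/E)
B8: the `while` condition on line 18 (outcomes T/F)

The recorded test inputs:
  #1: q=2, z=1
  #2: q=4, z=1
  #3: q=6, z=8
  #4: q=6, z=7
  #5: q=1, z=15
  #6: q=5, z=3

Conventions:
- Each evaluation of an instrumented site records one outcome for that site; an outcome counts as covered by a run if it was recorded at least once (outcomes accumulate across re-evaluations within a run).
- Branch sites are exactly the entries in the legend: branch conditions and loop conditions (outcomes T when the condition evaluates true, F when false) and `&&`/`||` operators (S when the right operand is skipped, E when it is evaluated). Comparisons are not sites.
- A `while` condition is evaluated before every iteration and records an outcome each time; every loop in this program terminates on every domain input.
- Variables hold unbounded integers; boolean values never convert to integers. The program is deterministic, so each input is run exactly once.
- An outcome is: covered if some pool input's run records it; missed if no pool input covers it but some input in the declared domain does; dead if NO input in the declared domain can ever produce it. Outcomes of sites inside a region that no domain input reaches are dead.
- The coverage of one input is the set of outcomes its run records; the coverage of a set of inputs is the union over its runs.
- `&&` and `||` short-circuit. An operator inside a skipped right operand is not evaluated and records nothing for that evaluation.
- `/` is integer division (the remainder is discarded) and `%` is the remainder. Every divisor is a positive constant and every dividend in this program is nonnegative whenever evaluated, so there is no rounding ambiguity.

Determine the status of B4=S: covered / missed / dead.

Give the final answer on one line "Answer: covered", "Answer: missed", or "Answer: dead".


no pool input records B4=S
checking all 120 inputs in the declared domain: B4=S is never recorded -> dead
Answer: dead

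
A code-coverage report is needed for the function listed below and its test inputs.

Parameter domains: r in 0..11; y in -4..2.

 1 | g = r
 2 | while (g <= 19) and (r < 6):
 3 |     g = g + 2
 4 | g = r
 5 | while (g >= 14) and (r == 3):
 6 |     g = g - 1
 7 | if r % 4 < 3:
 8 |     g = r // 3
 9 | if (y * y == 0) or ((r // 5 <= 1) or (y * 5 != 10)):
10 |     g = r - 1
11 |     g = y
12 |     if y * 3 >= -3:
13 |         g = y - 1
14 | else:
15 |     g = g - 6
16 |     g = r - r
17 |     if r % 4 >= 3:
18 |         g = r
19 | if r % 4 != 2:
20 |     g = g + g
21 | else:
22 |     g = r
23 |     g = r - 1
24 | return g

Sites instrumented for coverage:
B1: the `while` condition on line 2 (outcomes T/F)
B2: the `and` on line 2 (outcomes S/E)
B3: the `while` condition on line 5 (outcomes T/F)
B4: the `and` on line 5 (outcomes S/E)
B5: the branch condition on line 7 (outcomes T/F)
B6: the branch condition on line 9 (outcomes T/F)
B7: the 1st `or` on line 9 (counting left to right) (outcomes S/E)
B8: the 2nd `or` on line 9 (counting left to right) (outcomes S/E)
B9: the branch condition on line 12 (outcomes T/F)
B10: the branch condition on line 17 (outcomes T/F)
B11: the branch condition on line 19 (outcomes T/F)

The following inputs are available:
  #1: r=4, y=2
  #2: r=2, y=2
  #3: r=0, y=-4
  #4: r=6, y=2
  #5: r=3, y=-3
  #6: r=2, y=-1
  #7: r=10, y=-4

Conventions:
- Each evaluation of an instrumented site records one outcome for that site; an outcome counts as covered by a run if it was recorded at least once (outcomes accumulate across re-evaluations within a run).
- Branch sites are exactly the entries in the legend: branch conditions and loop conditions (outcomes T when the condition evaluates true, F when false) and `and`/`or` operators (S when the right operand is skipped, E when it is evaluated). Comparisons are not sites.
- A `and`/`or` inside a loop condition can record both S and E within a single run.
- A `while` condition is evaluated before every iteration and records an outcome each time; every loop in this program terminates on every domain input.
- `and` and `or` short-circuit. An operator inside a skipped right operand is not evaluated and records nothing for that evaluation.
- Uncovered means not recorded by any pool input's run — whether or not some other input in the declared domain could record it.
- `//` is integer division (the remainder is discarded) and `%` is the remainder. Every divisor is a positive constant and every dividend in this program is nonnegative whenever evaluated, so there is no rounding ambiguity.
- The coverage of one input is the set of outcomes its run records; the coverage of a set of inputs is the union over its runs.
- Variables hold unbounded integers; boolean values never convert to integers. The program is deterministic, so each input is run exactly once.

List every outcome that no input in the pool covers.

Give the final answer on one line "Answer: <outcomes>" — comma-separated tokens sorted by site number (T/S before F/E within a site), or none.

test 1 (r=4, y=2) hits B1=T, B1=F, B2=S, B2=E, B3=F, B4=S, B5=T, B6=T, B7=E, B8=S, B9=T, B11=T
test 2 (r=2, y=2) hits B1=T, B1=F, B2=S, B2=E, B3=F, B4=S, B5=T, B6=T, B7=E, B8=S, B9=T, B11=F
test 3 (r=0, y=-4) hits B1=T, B1=F, B2=S, B2=E, B3=F, B4=S, B5=T, B6=T, B7=E, B8=S, B9=F, B11=T
test 4 (r=6, y=2) hits B1=F, B2=E, B3=F, B4=S, B5=T, B6=T, B7=E, B8=S, B9=T, B11=F
test 5 (r=3, y=-3) hits B1=T, B1=F, B2=S, B2=E, B3=F, B4=S, B5=F, B6=T, B7=E, B8=S, B9=F, B11=T
test 6 (r=2, y=-1) hits B1=T, B1=F, B2=S, B2=E, B3=F, B4=S, B5=T, B6=T, B7=E, B8=S, B9=T, B11=F
test 7 (r=10, y=-4) hits B1=F, B2=E, B3=F, B4=S, B5=T, B6=T, B7=E, B8=E, B9=F, B11=F
union over the pool: B1=T, B1=F, B2=S, B2=E, B3=F, B4=S, B5=T, B5=F, B6=T, B7=E, B8=S, B8=E, B9=T, B9=F, B11=T, B11=F
uncovered (6 of 22): B3=T, B4=E, B6=F, B7=S, B10=T, B10=F

Answer: B3=T, B4=E, B6=F, B7=S, B10=T, B10=F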